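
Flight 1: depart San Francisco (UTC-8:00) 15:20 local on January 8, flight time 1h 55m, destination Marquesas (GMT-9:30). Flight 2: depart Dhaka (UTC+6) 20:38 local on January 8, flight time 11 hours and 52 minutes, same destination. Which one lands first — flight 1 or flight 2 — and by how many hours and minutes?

Flight 1 in UTC: 15:20 + 8:00 = 23:20 on Jan 8.
+1 hour and 55 minutes → arrive 01:15 UTC on Jan 9.
Flight 2 in UTC: 20:38 − 6:00 = 14:38 on Jan 8.
+11 hours 52 minutes → arrive 02:30 UTC on Jan 9.
Flight 1 lands earlier by 1 hour 15 minutes.

the first, by 1 hour 15 minutes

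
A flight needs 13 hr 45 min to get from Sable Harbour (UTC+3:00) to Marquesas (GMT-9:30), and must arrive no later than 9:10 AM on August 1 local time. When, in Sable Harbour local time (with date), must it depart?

Target arrival in UTC: 9:10 AM + 9:30 = 6:40 PM on Aug 1.
Subtract 13 hours 45 minutes → departure 4:55 AM UTC on Aug 1.
Sable Harbour is UTC+3:00: 4:55 AM + 3:00 = 7:55 AM on Aug 1.

7:55 AM on August 1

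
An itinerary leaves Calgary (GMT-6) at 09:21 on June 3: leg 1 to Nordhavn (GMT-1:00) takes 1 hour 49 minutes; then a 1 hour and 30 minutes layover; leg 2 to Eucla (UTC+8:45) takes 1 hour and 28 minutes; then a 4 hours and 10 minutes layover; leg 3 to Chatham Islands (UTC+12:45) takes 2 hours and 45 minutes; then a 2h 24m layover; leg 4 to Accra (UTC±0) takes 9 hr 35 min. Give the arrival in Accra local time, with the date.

Convert departure to UTC: 09:21 + 6:00 = 15:21 UTC on Jun 3.
Add 1 hour 49 minutes leg 1 → 17:10 UTC.
Add 1 hour 30 minutes layover in Nordhavn → 18:40 UTC.
Add 1 hour and 28 minutes leg 2 → 20:08 UTC.
Add 4 hours 10 minutes layover in Eucla → 00:18 UTC (Jun 4).
Add 2 hours and 45 minutes leg 3 → 03:03 UTC.
Add 2 hours and 24 minutes layover in Chatham Islands → 05:27 UTC.
Add 9 hours and 35 minutes leg 4 → 15:02 UTC.
Accra is UTC+0, so local arrival is the same: 15:02 on Jun 4.

15:02 on June 4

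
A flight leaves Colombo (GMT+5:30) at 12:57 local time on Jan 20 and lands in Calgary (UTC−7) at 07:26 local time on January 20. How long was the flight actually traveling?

6 hours 59 minutes

Calgary is 12:30 behind Colombo.
Clock-face elapsed time (ignoring zones) is −5 hours 31 minutes.
Actual elapsed = −5 hours 31 minutes + 12:30 = 6 hours 59 minutes.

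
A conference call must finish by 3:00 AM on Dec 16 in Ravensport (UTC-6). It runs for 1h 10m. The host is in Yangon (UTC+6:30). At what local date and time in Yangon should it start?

2:20 PM on December 16

Target end time in UTC: 3:00 AM + 6:00 = 9:00 AM on Dec 16.
Subtract 1 hour and 10 minutes → start 7:50 AM UTC on Dec 16.
Yangon is UTC+6:30: 7:50 AM + 6:30 = 2:20 PM on Dec 16.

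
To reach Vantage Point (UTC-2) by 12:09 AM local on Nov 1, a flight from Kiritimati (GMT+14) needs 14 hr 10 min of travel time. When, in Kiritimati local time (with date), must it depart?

1:59 AM on November 1

Target arrival in UTC: 12:09 AM + 2:00 = 2:09 AM on Nov 1.
Subtract 14 hours 10 minutes → departure 11:59 AM UTC on Oct 31.
Kiritimati is UTC+14:00: 11:59 AM + 14:00 = 1:59 AM on Nov 1.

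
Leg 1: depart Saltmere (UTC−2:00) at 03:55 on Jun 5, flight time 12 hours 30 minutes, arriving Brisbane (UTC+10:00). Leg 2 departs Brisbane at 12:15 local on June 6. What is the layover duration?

7 hours 50 minutes

Convert departure to UTC: 03:55 + 2:00 = 05:55 UTC on Jun 5.
Add 12 hours and 30 minutes flight time → 18:25 UTC.
Brisbane is UTC+10:00, so local arrival = 18:25 + 10:00 = 04:25 on Jun 6.
Layover = 12:15 − 04:25 = 7 hours 50 minutes.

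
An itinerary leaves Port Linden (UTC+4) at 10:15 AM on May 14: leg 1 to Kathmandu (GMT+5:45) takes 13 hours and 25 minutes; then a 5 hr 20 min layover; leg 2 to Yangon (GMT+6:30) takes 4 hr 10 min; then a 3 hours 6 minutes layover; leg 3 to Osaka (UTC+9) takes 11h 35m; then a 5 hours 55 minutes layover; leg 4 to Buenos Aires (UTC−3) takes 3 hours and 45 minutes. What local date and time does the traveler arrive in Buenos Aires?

2:31 AM on May 16

Convert departure to UTC: 10:15 AM − 4:00 = 6:15 AM UTC on May 14.
Add 13 hours and 25 minutes leg 1 → 7:40 PM UTC.
Add 5 hours 20 minutes layover in Kathmandu → 1:00 AM UTC (May 15).
Add 4 hours 10 minutes leg 2 → 5:10 AM UTC.
Add 3 hours and 6 minutes layover in Yangon → 8:16 AM UTC.
Add 11 hours 35 minutes leg 3 → 7:51 PM UTC.
Add 5 hours 55 minutes layover in Osaka → 1:46 AM UTC (May 16).
Add 3 hours and 45 minutes leg 4 → 5:31 AM UTC.
Buenos Aires is UTC−3:00, so local arrival = 5:31 AM − 3:00 = 2:31 AM on May 16.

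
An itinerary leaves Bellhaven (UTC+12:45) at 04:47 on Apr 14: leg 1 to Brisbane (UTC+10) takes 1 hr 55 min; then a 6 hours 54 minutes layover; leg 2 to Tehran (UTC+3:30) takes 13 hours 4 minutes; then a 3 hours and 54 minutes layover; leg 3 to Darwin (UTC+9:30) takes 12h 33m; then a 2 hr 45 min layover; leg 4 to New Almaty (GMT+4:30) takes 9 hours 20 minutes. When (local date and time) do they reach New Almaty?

Convert departure to UTC: 04:47 − 12:45 = 16:02 UTC on Apr 13.
Add 1 hour and 55 minutes leg 1 → 17:57 UTC.
Add 6 hours 54 minutes layover in Brisbane → 00:51 UTC (Apr 14).
Add 13 hours and 4 minutes leg 2 → 13:55 UTC.
Add 3 hours 54 minutes layover in Tehran → 17:49 UTC.
Add 12 hours 33 minutes leg 3 → 06:22 UTC (Apr 15).
Add 2 hours and 45 minutes layover in Darwin → 09:07 UTC.
Add 9 hours and 20 minutes leg 4 → 18:27 UTC.
New Almaty is UTC+4:30, so local arrival = 18:27 + 4:30 = 22:57 on Apr 15.

22:57 on April 15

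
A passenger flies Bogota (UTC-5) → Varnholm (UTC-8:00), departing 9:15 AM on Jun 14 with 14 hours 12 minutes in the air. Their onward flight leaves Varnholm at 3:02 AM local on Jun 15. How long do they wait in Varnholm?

Convert departure to UTC: 9:15 AM + 5:00 = 2:15 PM UTC on Jun 14.
Add 14 hours 12 minutes flight time → 4:27 AM UTC (Jun 15).
Varnholm is UTC−8:00, so local arrival = 4:27 AM − 8:00 = 8:27 PM on Jun 14.
Layover = 3:02 AM − 8:27 PM (+1 day) = 6 hours 35 minutes.

6 hours 35 minutes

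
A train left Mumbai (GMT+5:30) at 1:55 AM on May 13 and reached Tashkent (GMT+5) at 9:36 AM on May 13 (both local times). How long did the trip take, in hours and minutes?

Departure in UTC: 1:55 AM − 5:30 = 8:25 PM on May 12.
Arrival in UTC: 9:36 AM − 5:00 = 4:36 AM on May 13.
Elapsed = 4:36 AM − 8:25 PM (+1 day) = 8 hours 11 minutes.

8 hours 11 minutes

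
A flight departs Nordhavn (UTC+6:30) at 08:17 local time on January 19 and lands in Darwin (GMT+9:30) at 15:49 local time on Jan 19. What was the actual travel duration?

Departure in UTC: 08:17 − 6:30 = 01:47 on Jan 19.
Arrival in UTC: 15:49 − 9:30 = 06:19 on Jan 19.
Elapsed = 06:19 − 01:47 = 4 hours 32 minutes.

4 hours 32 minutes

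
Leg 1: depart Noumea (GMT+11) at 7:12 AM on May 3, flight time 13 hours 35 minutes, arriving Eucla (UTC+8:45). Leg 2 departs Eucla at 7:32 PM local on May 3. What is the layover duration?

1 hour

Convert departure to UTC: 7:12 AM − 11:00 = 8:12 PM UTC on May 2.
Add 13 hours and 35 minutes flight time → 9:47 AM UTC (May 3).
Eucla is UTC+8:45, so local arrival = 9:47 AM + 8:45 = 6:32 PM on May 3.
Layover = 7:32 PM − 6:32 PM = 1 hour.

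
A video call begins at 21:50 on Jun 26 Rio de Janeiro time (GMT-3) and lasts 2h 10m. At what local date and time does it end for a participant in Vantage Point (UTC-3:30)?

Convert start to UTC: 21:50 + 3:00 = 00:50 UTC on Jun 27.
Add 2 hours 10 minutes duration → 03:00 UTC.
Vantage Point is UTC−3:30, so local end time = 03:00 − 3:30 = 23:30 on Jun 26.

23:30 on June 26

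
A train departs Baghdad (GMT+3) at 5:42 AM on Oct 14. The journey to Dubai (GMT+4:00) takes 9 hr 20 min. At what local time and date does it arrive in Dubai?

Convert departure to UTC: 5:42 AM − 3:00 = 2:42 AM UTC on Oct 14.
Add 9 hours and 20 minutes travel time → 12:02 PM UTC.
Dubai is UTC+4:00, so local arrival = 12:02 PM + 4:00 = 4:02 PM on Oct 14.

4:02 PM on October 14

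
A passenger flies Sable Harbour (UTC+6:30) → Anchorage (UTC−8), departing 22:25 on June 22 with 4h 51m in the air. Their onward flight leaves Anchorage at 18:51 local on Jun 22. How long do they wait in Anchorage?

6 hours 5 minutes

Convert departure to UTC: 22:25 − 6:30 = 15:55 UTC on Jun 22.
Add 4 hours 51 minutes flight time → 20:46 UTC.
Anchorage is UTC−8:00, so local arrival = 20:46 − 8:00 = 12:46 on Jun 22.
Layover = 18:51 − 12:46 = 6 hours 5 minutes.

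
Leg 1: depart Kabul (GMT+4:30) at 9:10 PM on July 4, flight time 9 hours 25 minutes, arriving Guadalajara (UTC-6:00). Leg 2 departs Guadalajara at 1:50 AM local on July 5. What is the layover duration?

5 hours 45 minutes

Convert departure to UTC: 9:10 PM − 4:30 = 4:40 PM UTC on Jul 4.
Add 9 hours and 25 minutes flight time → 2:05 AM UTC (Jul 5).
Guadalajara is UTC−6:00, so local arrival = 2:05 AM − 6:00 = 8:05 PM on Jul 4.
Layover = 1:50 AM − 8:05 PM (+1 day) = 5 hours 45 minutes.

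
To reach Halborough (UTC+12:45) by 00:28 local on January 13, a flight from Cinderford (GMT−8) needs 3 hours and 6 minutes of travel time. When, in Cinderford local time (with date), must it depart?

Target arrival in UTC: 00:28 − 12:45 = 11:43 on Jan 12.
Subtract 3 hours and 6 minutes → departure 08:37 UTC on Jan 12.
Cinderford is UTC−8:00: 08:37 − 8:00 = 00:37 on Jan 12.

00:37 on January 12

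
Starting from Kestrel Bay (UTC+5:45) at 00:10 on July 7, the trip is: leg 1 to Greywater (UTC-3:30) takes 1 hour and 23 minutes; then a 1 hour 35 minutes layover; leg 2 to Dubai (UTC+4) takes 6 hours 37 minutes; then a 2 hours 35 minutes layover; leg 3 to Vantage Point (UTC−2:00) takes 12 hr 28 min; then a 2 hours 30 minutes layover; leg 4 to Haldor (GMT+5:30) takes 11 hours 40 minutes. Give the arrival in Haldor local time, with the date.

Convert departure to UTC: 00:10 − 5:45 = 18:25 UTC on Jul 6.
Add 1 hour 23 minutes leg 1 → 19:48 UTC.
Add 1 hour and 35 minutes layover in Greywater → 21:23 UTC.
Add 6 hours and 37 minutes leg 2 → 04:00 UTC (Jul 7).
Add 2 hours and 35 minutes layover in Dubai → 06:35 UTC.
Add 12 hours and 28 minutes leg 3 → 19:03 UTC.
Add 2 hours and 30 minutes layover in Vantage Point → 21:33 UTC.
Add 11 hours 40 minutes leg 4 → 09:13 UTC (Jul 8).
Haldor is UTC+5:30, so local arrival = 09:13 + 5:30 = 14:43 on Jul 8.

14:43 on Jul 8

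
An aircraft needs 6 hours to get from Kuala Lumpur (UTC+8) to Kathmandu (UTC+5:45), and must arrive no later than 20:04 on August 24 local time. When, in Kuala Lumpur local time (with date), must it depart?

16:19 on Aug 24

Target arrival in UTC: 20:04 − 5:45 = 14:19 on Aug 24.
Subtract 6 hours → departure 08:19 UTC on Aug 24.
Kuala Lumpur is UTC+8:00: 08:19 + 8:00 = 16:19 on Aug 24.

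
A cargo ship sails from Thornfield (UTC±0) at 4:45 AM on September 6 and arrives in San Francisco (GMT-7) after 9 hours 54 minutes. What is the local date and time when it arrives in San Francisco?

7:39 AM on September 6

Thornfield is at UTC+0, so departure is already 4:45 AM UTC on Sep 6.
Add 9 hours and 54 minutes travel time → 2:39 PM UTC.
San Francisco is UTC−7:00, so local arrival = 2:39 PM − 7:00 = 7:39 AM on Sep 6.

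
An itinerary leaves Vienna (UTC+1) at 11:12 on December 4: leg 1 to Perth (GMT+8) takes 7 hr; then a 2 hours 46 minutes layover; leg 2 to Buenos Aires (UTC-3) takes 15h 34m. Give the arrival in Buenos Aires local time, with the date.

08:32 on Dec 5

Convert departure to UTC: 11:12 − 1:00 = 10:12 UTC on Dec 4.
Add 7 hours leg 1 → 17:12 UTC.
Add 2 hours and 46 minutes layover in Perth → 19:58 UTC.
Add 15 hours and 34 minutes leg 2 → 11:32 UTC (Dec 5).
Buenos Aires is UTC−3:00, so local arrival = 11:32 − 3:00 = 08:32 on Dec 5.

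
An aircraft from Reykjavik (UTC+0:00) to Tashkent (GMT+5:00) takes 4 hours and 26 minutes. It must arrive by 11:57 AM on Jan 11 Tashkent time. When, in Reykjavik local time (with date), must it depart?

2:31 AM on January 11

Target arrival in UTC: 11:57 AM − 5:00 = 6:57 AM on Jan 11.
Subtract 4 hours 26 minutes → departure 2:31 AM UTC on Jan 11.
Reykjavik is UTC+0, so departure is 2:31 AM on Jan 11.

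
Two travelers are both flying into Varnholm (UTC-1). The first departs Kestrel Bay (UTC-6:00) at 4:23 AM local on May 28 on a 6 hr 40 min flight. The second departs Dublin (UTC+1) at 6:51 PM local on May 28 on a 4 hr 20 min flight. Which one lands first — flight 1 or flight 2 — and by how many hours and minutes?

Flight 1 in UTC: 4:23 AM + 6:00 = 10:23 AM on May 28.
+6 hours 40 minutes → arrive 5:03 PM UTC on May 28.
Flight 2 in UTC: 6:51 PM − 1:00 = 5:51 PM on May 28.
+4 hours 20 minutes → arrive 10:11 PM UTC on May 28.
Flight 1 lands earlier by 5 hours 8 minutes.

the first, by 5 hours 8 minutes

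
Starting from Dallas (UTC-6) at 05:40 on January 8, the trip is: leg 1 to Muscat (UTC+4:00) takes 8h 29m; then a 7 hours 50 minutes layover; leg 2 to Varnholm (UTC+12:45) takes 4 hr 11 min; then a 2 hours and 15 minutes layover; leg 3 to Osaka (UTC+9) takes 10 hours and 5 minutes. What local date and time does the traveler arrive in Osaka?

Convert departure to UTC: 05:40 + 6:00 = 11:40 UTC on Jan 8.
Add 8 hours 29 minutes leg 1 → 20:09 UTC.
Add 7 hours 50 minutes layover in Muscat → 03:59 UTC (Jan 9).
Add 4 hours and 11 minutes leg 2 → 08:10 UTC.
Add 2 hours and 15 minutes layover in Varnholm → 10:25 UTC.
Add 10 hours 5 minutes leg 3 → 20:30 UTC.
Osaka is UTC+9:00, so local arrival = 20:30 + 9:00 = 05:30 on Jan 10.

05:30 on Jan 10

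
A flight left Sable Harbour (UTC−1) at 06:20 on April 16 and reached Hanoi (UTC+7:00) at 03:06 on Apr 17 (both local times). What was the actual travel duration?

12 hours 46 minutes

Hanoi is 8:00 ahead of Sable Harbour.
Clock-face elapsed time (ignoring zones) is 20 hours 46 minutes.
Actual elapsed = 20 hours 46 minutes − 8:00 = 12 hours 46 minutes.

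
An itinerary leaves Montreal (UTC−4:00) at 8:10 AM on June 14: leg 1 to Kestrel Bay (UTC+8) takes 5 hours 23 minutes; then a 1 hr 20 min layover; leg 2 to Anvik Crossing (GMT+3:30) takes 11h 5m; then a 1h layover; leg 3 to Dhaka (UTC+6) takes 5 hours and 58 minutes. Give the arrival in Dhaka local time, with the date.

6:56 PM on June 15

Convert departure to UTC: 8:10 AM + 4:00 = 12:10 PM UTC on Jun 14.
Add 5 hours and 23 minutes leg 1 → 5:33 PM UTC.
Add 1 hour and 20 minutes layover in Kestrel Bay → 6:53 PM UTC.
Add 11 hours and 5 minutes leg 2 → 5:58 AM UTC (Jun 15).
Add 1 hour layover in Anvik Crossing → 6:58 AM UTC.
Add 5 hours 58 minutes leg 3 → 12:56 PM UTC.
Dhaka is UTC+6:00, so local arrival = 12:56 PM + 6:00 = 6:56 PM on Jun 15.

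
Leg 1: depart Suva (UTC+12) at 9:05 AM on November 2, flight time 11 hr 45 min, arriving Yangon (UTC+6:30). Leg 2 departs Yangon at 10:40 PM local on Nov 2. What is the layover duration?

Convert departure to UTC: 9:05 AM − 12:00 = 9:05 PM UTC on Nov 1.
Add 11 hours 45 minutes flight time → 8:50 AM UTC (Nov 2).
Yangon is UTC+6:30, so local arrival = 8:50 AM + 6:30 = 3:20 PM on Nov 2.
Layover = 10:40 PM − 3:20 PM = 7 hours 20 minutes.

7 hours 20 minutes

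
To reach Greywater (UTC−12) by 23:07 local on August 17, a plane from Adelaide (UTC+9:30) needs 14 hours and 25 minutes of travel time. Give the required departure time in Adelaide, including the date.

Target arrival in UTC: 23:07 + 12:00 = 11:07 on Aug 18.
Subtract 14 hours 25 minutes → departure 20:42 UTC on Aug 17.
Adelaide is UTC+9:30: 20:42 + 9:30 = 06:12 on Aug 18.

06:12 on August 18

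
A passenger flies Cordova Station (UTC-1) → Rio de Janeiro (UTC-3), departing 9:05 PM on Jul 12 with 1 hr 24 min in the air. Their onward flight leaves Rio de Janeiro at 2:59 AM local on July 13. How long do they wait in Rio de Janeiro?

6 hours 30 minutes

Convert departure to UTC: 9:05 PM + 1:00 = 10:05 PM UTC on Jul 12.
Add 1 hour 24 minutes flight time → 11:29 PM UTC.
Rio de Janeiro is UTC−3:00, so local arrival = 11:29 PM − 3:00 = 8:29 PM on Jul 12.
Layover = 2:59 AM − 8:29 PM (+1 day) = 6 hours 30 minutes.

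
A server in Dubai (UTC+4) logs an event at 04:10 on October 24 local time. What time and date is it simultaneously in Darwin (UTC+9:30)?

Darwin is 5:30 ahead of Dubai.
Shift by the zone difference: 04:10 + 5:30 = 09:40 on Oct 24 in Darwin.

09:40 on Oct 24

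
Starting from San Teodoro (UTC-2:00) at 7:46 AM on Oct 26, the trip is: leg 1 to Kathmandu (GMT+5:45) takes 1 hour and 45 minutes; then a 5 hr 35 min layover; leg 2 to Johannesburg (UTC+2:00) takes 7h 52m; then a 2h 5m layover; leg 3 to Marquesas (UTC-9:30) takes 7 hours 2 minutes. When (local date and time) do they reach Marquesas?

12:35 AM on Oct 27

Convert departure to UTC: 7:46 AM + 2:00 = 9:46 AM UTC on Oct 26.
Add 1 hour and 45 minutes leg 1 → 11:31 AM UTC.
Add 5 hours 35 minutes layover in Kathmandu → 5:06 PM UTC.
Add 7 hours and 52 minutes leg 2 → 12:58 AM UTC (Oct 27).
Add 2 hours and 5 minutes layover in Johannesburg → 3:03 AM UTC.
Add 7 hours and 2 minutes leg 3 → 10:05 AM UTC.
Marquesas is UTC−9:30, so local arrival = 10:05 AM − 9:30 = 12:35 AM on Oct 27.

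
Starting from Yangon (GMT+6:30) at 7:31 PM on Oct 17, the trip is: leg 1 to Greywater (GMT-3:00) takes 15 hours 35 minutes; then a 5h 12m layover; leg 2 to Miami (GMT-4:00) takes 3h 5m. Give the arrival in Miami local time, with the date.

Convert departure to UTC: 7:31 PM − 6:30 = 1:01 PM UTC on Oct 17.
Add 15 hours and 35 minutes leg 1 → 4:36 AM UTC (Oct 18).
Add 5 hours and 12 minutes layover in Greywater → 9:48 AM UTC.
Add 3 hours 5 minutes leg 2 → 12:53 PM UTC.
Miami is UTC−4:00, so local arrival = 12:53 PM − 4:00 = 8:53 AM on Oct 18.

8:53 AM on October 18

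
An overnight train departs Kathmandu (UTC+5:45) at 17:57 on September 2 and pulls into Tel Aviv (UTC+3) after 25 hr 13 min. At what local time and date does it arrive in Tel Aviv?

16:25 on September 3

Convert departure to UTC: 17:57 − 5:45 = 12:12 UTC on Sep 2.
Add 25 hours 13 minutes travel time → 13:25 UTC (Sep 3).
Tel Aviv is UTC+3:00, so local arrival = 13:25 + 3:00 = 16:25 on Sep 3.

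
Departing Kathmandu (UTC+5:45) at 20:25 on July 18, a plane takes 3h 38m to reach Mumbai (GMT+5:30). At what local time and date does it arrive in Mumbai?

23:48 on Jul 18

Convert departure to UTC: 20:25 − 5:45 = 14:40 UTC on Jul 18.
Add 3 hours 38 minutes travel time → 18:18 UTC.
Mumbai is UTC+5:30, so local arrival = 18:18 + 5:30 = 23:48 on Jul 18.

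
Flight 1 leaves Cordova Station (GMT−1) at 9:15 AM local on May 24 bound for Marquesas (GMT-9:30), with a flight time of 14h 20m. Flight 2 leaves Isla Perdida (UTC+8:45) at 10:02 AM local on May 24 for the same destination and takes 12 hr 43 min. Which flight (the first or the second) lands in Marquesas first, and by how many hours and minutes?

Flight 1 in UTC: 9:15 AM + 1:00 = 10:15 AM on May 24.
+14 hours and 20 minutes → arrive 12:35 AM UTC on May 25.
Flight 2 in UTC: 10:02 AM − 8:45 = 1:17 AM on May 24.
+12 hours 43 minutes → arrive 2:00 PM UTC on May 24.
Flight 2 lands earlier by 10 hours 35 minutes.

the second, by 10 hours 35 minutes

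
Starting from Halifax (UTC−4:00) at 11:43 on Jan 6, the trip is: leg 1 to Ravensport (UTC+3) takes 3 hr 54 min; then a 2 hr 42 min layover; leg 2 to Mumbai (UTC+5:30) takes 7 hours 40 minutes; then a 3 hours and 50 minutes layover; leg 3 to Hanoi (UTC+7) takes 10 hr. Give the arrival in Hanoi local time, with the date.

02:49 on January 8

Convert departure to UTC: 11:43 + 4:00 = 15:43 UTC on Jan 6.
Add 3 hours and 54 minutes leg 1 → 19:37 UTC.
Add 2 hours and 42 minutes layover in Ravensport → 22:19 UTC.
Add 7 hours and 40 minutes leg 2 → 05:59 UTC (Jan 7).
Add 3 hours and 50 minutes layover in Mumbai → 09:49 UTC.
Add 10 hours leg 3 → 19:49 UTC.
Hanoi is UTC+7:00, so local arrival = 19:49 + 7:00 = 02:49 on Jan 8.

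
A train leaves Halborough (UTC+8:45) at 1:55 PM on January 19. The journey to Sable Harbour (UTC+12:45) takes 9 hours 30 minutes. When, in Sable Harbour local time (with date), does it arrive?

3:25 AM on January 20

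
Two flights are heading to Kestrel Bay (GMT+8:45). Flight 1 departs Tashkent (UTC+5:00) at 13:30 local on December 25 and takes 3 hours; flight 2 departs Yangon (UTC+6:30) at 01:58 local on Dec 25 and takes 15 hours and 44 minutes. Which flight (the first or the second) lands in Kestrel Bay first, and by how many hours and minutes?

Flight 1 in UTC: 13:30 − 5:00 = 08:30 on Dec 25.
+3 hours → arrive 11:30 UTC on Dec 25.
Flight 2 in UTC: 01:58 − 6:30 = 19:28 on Dec 24.
+15 hours and 44 minutes → arrive 11:12 UTC on Dec 25.
Flight 2 lands earlier by 18 minutes.

the second, by 18 minutes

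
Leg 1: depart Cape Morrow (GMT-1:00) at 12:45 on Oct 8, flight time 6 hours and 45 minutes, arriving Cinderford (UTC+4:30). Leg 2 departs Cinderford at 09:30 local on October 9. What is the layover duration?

Convert departure to UTC: 12:45 + 1:00 = 13:45 UTC on Oct 8.
Add 6 hours 45 minutes flight time → 20:30 UTC.
Cinderford is UTC+4:30, so local arrival = 20:30 + 4:30 = 01:00 on Oct 9.
Layover = 09:30 − 01:00 = 8 hours 30 minutes.

8 hours 30 minutes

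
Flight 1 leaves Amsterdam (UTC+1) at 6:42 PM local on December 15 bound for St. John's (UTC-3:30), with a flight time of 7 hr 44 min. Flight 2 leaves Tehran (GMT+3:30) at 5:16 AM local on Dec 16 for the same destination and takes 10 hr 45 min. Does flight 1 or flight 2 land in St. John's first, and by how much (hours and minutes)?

Flight 1 in UTC: 6:42 PM − 1:00 = 5:42 PM on Dec 15.
+7 hours 44 minutes → arrive 1:26 AM UTC on Dec 16.
Flight 2 in UTC: 5:16 AM − 3:30 = 1:46 AM on Dec 16.
+10 hours and 45 minutes → arrive 12:31 PM UTC on Dec 16.
Flight 1 lands earlier by 11 hours 5 minutes.

the first, by 11 hours 5 minutes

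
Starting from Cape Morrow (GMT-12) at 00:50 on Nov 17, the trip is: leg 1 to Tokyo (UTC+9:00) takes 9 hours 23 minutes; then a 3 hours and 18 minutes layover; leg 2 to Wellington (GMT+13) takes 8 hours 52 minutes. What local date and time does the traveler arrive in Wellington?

Convert departure to UTC: 00:50 + 12:00 = 12:50 UTC on Nov 17.
Add 9 hours and 23 minutes leg 1 → 22:13 UTC.
Add 3 hours and 18 minutes layover in Tokyo → 01:31 UTC (Nov 18).
Add 8 hours and 52 minutes leg 2 → 10:23 UTC.
Wellington is UTC+13:00, so local arrival = 10:23 + 13:00 = 23:23 on Nov 18.

23:23 on November 18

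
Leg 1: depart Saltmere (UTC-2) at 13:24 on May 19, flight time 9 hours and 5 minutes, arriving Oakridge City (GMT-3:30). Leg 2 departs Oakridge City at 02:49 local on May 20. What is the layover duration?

Convert departure to UTC: 13:24 + 2:00 = 15:24 UTC on May 19.
Add 9 hours and 5 minutes flight time → 00:29 UTC (May 20).
Oakridge City is UTC−3:30, so local arrival = 00:29 − 3:30 = 20:59 on May 19.
Layover = 02:49 − 20:59 (+1 day) = 5 hours 50 minutes.

5 hours 50 minutes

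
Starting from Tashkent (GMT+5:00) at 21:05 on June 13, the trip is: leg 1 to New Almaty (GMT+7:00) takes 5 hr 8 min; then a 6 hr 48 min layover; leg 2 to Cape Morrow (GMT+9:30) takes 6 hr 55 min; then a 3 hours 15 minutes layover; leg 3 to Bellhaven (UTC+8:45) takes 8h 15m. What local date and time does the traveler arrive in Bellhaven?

07:11 on Jun 15

Convert departure to UTC: 21:05 − 5:00 = 16:05 UTC on Jun 13.
Add 5 hours 8 minutes leg 1 → 21:13 UTC.
Add 6 hours 48 minutes layover in New Almaty → 04:01 UTC (Jun 14).
Add 6 hours 55 minutes leg 2 → 10:56 UTC.
Add 3 hours and 15 minutes layover in Cape Morrow → 14:11 UTC.
Add 8 hours and 15 minutes leg 3 → 22:26 UTC.
Bellhaven is UTC+8:45, so local arrival = 22:26 + 8:45 = 07:11 on Jun 15.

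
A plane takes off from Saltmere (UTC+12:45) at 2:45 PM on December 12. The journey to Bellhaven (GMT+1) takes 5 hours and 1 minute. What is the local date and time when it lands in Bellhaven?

Convert departure to UTC: 2:45 PM − 12:45 = 2:00 AM UTC on Dec 12.
Add 5 hours 1 minute travel time → 7:01 AM UTC.
Bellhaven is UTC+1:00, so local arrival = 7:01 AM + 1:00 = 8:01 AM on Dec 12.

8:01 AM on December 12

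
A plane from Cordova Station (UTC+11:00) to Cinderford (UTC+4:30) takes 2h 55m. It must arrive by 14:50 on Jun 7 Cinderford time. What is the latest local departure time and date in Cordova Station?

18:25 on Jun 7

Target arrival in UTC: 14:50 − 4:30 = 10:20 on Jun 7.
Subtract 2 hours and 55 minutes → departure 07:25 UTC on Jun 7.
Cordova Station is UTC+11:00: 07:25 + 11:00 = 18:25 on Jun 7.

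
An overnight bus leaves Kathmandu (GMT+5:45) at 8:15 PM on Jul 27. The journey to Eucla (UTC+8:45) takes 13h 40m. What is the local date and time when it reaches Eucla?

12:55 PM on July 28

Convert departure to UTC: 8:15 PM − 5:45 = 2:30 PM UTC on Jul 27.
Add 13 hours and 40 minutes travel time → 4:10 AM UTC (Jul 28).
Eucla is UTC+8:45, so local arrival = 4:10 AM + 8:45 = 12:55 PM on Jul 28.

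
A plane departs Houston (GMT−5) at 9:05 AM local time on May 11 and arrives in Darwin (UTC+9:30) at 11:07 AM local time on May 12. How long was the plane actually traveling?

Departure in UTC: 9:05 AM + 5:00 = 2:05 PM on May 11.
Arrival in UTC: 11:07 AM − 9:30 = 1:37 AM on May 12.
Elapsed = 1:37 AM − 2:05 PM (+1 day) = 11 hours 32 minutes.

11 hours 32 minutes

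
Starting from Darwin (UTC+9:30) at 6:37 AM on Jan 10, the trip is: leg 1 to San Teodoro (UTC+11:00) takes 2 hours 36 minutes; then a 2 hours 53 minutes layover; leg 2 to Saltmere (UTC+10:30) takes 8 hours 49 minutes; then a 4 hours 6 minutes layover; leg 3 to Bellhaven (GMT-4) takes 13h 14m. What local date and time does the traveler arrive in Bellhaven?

12:45 AM on Jan 11

Convert departure to UTC: 6:37 AM − 9:30 = 9:07 PM UTC on Jan 9.
Add 2 hours 36 minutes leg 1 → 11:43 PM UTC.
Add 2 hours and 53 minutes layover in San Teodoro → 2:36 AM UTC (Jan 10).
Add 8 hours 49 minutes leg 2 → 11:25 AM UTC.
Add 4 hours and 6 minutes layover in Saltmere → 3:31 PM UTC.
Add 13 hours 14 minutes leg 3 → 4:45 AM UTC (Jan 11).
Bellhaven is UTC−4:00, so local arrival = 4:45 AM − 4:00 = 12:45 AM on Jan 11.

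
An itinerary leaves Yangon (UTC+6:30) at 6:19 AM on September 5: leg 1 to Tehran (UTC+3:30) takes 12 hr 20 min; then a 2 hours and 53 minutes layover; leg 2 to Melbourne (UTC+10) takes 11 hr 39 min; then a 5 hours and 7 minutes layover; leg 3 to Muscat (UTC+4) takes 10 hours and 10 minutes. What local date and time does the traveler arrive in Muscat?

Convert departure to UTC: 6:19 AM − 6:30 = 11:49 PM UTC on Sep 4.
Add 12 hours 20 minutes leg 1 → 12:09 PM UTC (Sep 5).
Add 2 hours and 53 minutes layover in Tehran → 3:02 PM UTC.
Add 11 hours and 39 minutes leg 2 → 2:41 AM UTC (Sep 6).
Add 5 hours 7 minutes layover in Melbourne → 7:48 AM UTC.
Add 10 hours and 10 minutes leg 3 → 5:58 PM UTC.
Muscat is UTC+4:00, so local arrival = 5:58 PM + 4:00 = 9:58 PM on Sep 6.

9:58 PM on September 6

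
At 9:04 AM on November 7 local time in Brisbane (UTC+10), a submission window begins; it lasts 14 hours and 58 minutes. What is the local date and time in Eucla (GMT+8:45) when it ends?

Convert start to UTC: 9:04 AM − 10:00 = 11:04 PM UTC on Nov 6.
Add 14 hours 58 minutes duration → 2:02 PM UTC (Nov 7).
Eucla is UTC+8:45, so local end time = 2:02 PM + 8:45 = 10:47 PM on Nov 7.

10:47 PM on November 7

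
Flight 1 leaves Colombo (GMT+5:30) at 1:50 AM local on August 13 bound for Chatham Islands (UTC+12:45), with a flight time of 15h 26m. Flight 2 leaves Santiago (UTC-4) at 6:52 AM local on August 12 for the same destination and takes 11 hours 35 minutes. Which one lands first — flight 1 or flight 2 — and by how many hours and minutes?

Flight 1 in UTC: 1:50 AM − 5:30 = 8:20 PM on Aug 12.
+15 hours 26 minutes → arrive 11:46 AM UTC on Aug 13.
Flight 2 in UTC: 6:52 AM + 4:00 = 10:52 AM on Aug 12.
+11 hours 35 minutes → arrive 10:27 PM UTC on Aug 12.
Flight 2 lands earlier by 13 hours 19 minutes.

the second, by 13 hours 19 minutes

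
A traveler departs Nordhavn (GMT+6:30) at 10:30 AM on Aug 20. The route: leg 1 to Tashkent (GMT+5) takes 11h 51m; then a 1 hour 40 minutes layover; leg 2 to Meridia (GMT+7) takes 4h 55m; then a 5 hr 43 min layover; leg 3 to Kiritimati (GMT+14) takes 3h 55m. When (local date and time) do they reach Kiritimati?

Convert departure to UTC: 10:30 AM − 6:30 = 4:00 AM UTC on Aug 20.
Add 11 hours 51 minutes leg 1 → 3:51 PM UTC.
Add 1 hour 40 minutes layover in Tashkent → 5:31 PM UTC.
Add 4 hours and 55 minutes leg 2 → 10:26 PM UTC.
Add 5 hours and 43 minutes layover in Meridia → 4:09 AM UTC (Aug 21).
Add 3 hours 55 minutes leg 3 → 8:04 AM UTC.
Kiritimati is UTC+14:00, so local arrival = 8:04 AM + 14:00 = 10:04 PM on Aug 21.

10:04 PM on August 21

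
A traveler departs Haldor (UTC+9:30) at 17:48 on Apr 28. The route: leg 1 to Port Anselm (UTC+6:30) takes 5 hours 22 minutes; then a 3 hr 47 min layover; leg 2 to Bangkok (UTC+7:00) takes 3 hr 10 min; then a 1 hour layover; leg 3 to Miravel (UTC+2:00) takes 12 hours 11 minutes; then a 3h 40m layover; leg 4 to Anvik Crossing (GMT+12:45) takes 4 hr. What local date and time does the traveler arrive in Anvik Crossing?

Convert departure to UTC: 17:48 − 9:30 = 08:18 UTC on Apr 28.
Add 5 hours and 22 minutes leg 1 → 13:40 UTC.
Add 3 hours 47 minutes layover in Port Anselm → 17:27 UTC.
Add 3 hours and 10 minutes leg 2 → 20:37 UTC.
Add 1 hour layover in Bangkok → 21:37 UTC.
Add 12 hours and 11 minutes leg 3 → 09:48 UTC (Apr 29).
Add 3 hours and 40 minutes layover in Miravel → 13:28 UTC.
Add 4 hours leg 4 → 17:28 UTC.
Anvik Crossing is UTC+12:45, so local arrival = 17:28 + 12:45 = 06:13 on Apr 30.

06:13 on April 30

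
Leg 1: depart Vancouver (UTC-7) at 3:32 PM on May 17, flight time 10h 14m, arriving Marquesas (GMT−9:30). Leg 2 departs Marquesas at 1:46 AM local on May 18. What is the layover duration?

Convert departure to UTC: 3:32 PM + 7:00 = 10:32 PM UTC on May 17.
Add 10 hours and 14 minutes flight time → 8:46 AM UTC (May 18).
Marquesas is UTC−9:30, so local arrival = 8:46 AM − 9:30 = 11:16 PM on May 17.
Layover = 1:46 AM − 11:16 PM (+1 day) = 2 hours 30 minutes.

2 hours 30 minutes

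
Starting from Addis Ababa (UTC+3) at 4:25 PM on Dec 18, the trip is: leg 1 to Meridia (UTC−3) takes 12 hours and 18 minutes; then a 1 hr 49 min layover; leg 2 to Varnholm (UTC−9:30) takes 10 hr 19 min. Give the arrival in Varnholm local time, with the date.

4:21 AM on December 19

Convert departure to UTC: 4:25 PM − 3:00 = 1:25 PM UTC on Dec 18.
Add 12 hours and 18 minutes leg 1 → 1:43 AM UTC (Dec 19).
Add 1 hour and 49 minutes layover in Meridia → 3:32 AM UTC.
Add 10 hours 19 minutes leg 2 → 1:51 PM UTC.
Varnholm is UTC−9:30, so local arrival = 1:51 PM − 9:30 = 4:21 AM on Dec 19.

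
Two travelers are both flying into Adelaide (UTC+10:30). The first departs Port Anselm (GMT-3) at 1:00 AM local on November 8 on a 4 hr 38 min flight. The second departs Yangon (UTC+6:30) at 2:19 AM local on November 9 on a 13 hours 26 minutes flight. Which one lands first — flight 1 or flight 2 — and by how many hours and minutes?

the first, by 24 hours 37 minutes

Flight 1 in UTC: 1:00 AM + 3:00 = 4:00 AM on Nov 8.
+4 hours 38 minutes → arrive 8:38 AM UTC on Nov 8.
Flight 2 in UTC: 2:19 AM − 6:30 = 7:49 PM on Nov 8.
+13 hours 26 minutes → arrive 9:15 AM UTC on Nov 9.
Flight 1 lands earlier by 24 hours 37 minutes.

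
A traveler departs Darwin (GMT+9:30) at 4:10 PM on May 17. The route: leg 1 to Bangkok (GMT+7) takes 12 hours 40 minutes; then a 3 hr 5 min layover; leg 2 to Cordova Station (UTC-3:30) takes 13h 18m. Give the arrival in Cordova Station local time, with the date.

8:13 AM on May 18

Convert departure to UTC: 4:10 PM − 9:30 = 6:40 AM UTC on May 17.
Add 12 hours and 40 minutes leg 1 → 7:20 PM UTC.
Add 3 hours and 5 minutes layover in Bangkok → 10:25 PM UTC.
Add 13 hours 18 minutes leg 2 → 11:43 AM UTC (May 18).
Cordova Station is UTC−3:30, so local arrival = 11:43 AM − 3:30 = 8:13 AM on May 18.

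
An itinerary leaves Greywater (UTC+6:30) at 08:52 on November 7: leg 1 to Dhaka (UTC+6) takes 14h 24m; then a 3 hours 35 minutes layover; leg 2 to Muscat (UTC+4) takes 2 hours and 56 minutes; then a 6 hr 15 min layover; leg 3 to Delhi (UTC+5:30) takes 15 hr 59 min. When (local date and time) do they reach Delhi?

Convert departure to UTC: 08:52 − 6:30 = 02:22 UTC on Nov 7.
Add 14 hours 24 minutes leg 1 → 16:46 UTC.
Add 3 hours 35 minutes layover in Dhaka → 20:21 UTC.
Add 2 hours and 56 minutes leg 2 → 23:17 UTC.
Add 6 hours 15 minutes layover in Muscat → 05:32 UTC (Nov 8).
Add 15 hours 59 minutes leg 3 → 21:31 UTC.
Delhi is UTC+5:30, so local arrival = 21:31 + 5:30 = 03:01 on Nov 9.

03:01 on November 9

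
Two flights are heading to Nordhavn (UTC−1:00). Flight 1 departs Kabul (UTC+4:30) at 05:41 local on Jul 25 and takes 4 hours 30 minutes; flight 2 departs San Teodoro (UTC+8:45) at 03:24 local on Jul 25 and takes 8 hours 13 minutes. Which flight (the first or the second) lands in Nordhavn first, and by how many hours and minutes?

the second, by 2 hours 49 minutes

Flight 1 in UTC: 05:41 − 4:30 = 01:11 on Jul 25.
+4 hours 30 minutes → arrive 05:41 UTC on Jul 25.
Flight 2 in UTC: 03:24 − 8:45 = 18:39 on Jul 24.
+8 hours and 13 minutes → arrive 02:52 UTC on Jul 25.
Flight 2 lands earlier by 2 hours 49 minutes.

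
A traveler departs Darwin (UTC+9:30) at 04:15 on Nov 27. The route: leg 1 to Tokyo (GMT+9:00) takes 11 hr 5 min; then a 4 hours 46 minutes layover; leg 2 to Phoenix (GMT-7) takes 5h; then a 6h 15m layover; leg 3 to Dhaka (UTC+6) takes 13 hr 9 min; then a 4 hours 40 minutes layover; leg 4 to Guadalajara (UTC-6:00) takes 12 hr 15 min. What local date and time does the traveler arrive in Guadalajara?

Convert departure to UTC: 04:15 − 9:30 = 18:45 UTC on Nov 26.
Add 11 hours and 5 minutes leg 1 → 05:50 UTC (Nov 27).
Add 4 hours 46 minutes layover in Tokyo → 10:36 UTC.
Add 5 hours leg 2 → 15:36 UTC.
Add 6 hours 15 minutes layover in Phoenix → 21:51 UTC.
Add 13 hours and 9 minutes leg 3 → 11:00 UTC (Nov 28).
Add 4 hours and 40 minutes layover in Dhaka → 15:40 UTC.
Add 12 hours 15 minutes leg 4 → 03:55 UTC (Nov 29).
Guadalajara is UTC−6:00, so local arrival = 03:55 − 6:00 = 21:55 on Nov 28.

21:55 on November 28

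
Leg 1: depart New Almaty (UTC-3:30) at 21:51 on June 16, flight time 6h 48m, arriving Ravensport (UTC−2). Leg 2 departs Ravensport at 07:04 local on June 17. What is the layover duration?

Convert departure to UTC: 21:51 + 3:30 = 01:21 UTC on Jun 17.
Add 6 hours and 48 minutes flight time → 08:09 UTC.
Ravensport is UTC−2:00, so local arrival = 08:09 − 2:00 = 06:09 on Jun 17.
Layover = 07:04 − 06:09 = 55 minutes.

55 minutes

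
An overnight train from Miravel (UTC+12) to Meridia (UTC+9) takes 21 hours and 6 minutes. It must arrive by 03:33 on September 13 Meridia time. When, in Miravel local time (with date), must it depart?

Target arrival in UTC: 03:33 − 9:00 = 18:33 on Sep 12.
Subtract 21 hours 6 minutes → departure 21:27 UTC on Sep 11.
Miravel is UTC+12:00: 21:27 + 12:00 = 09:27 on Sep 12.

09:27 on September 12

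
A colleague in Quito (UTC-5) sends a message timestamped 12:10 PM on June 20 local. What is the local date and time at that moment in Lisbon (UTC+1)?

6:10 PM on June 20

In UTC: 12:10 PM + 5:00 = 5:10 PM on Jun 20.
Lisbon is UTC+1:00: 5:10 PM + 1:00 = 6:10 PM on Jun 20.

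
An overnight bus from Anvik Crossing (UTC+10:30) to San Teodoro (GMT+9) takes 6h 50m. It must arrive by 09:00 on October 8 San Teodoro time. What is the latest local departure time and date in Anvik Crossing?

Target arrival in UTC: 09:00 − 9:00 = 00:00 on Oct 8.
Subtract 6 hours and 50 minutes → departure 17:10 UTC on Oct 7.
Anvik Crossing is UTC+10:30: 17:10 + 10:30 = 03:40 on Oct 8.

03:40 on October 8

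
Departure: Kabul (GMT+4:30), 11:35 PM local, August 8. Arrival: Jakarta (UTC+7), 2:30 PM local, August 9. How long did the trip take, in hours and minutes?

Departure in UTC: 11:35 PM − 4:30 = 7:05 PM on Aug 8.
Arrival in UTC: 2:30 PM − 7:00 = 7:30 AM on Aug 9.
Elapsed = 7:30 AM − 7:05 PM (+1 day) = 12 hours 25 minutes.

12 hours 25 minutes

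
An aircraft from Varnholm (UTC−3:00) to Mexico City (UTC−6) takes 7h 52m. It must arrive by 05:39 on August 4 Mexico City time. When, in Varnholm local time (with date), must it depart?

00:47 on August 4

Target arrival in UTC: 05:39 + 6:00 = 11:39 on Aug 4.
Subtract 7 hours and 52 minutes → departure 03:47 UTC on Aug 4.
Varnholm is UTC−3:00: 03:47 − 3:00 = 00:47 on Aug 4.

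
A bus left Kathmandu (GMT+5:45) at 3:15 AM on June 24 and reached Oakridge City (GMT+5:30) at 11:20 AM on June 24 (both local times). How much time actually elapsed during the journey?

8 hours 20 minutes

Oakridge City is 0:15 behind Kathmandu.
Clock-face elapsed time (ignoring zones) is 8 hours 5 minutes.
Actual elapsed = 8 hours 5 minutes + 0:15 = 8 hours 20 minutes.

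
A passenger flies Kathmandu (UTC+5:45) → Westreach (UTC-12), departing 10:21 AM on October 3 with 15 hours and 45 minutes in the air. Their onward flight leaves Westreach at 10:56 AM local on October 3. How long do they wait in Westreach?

Convert departure to UTC: 10:21 AM − 5:45 = 4:36 AM UTC on Oct 3.
Add 15 hours 45 minutes flight time → 8:21 PM UTC.
Westreach is UTC−12:00, so local arrival = 8:21 PM − 12:00 = 8:21 AM on Oct 3.
Layover = 10:56 AM − 8:21 AM = 2 hours 35 minutes.

2 hours 35 minutes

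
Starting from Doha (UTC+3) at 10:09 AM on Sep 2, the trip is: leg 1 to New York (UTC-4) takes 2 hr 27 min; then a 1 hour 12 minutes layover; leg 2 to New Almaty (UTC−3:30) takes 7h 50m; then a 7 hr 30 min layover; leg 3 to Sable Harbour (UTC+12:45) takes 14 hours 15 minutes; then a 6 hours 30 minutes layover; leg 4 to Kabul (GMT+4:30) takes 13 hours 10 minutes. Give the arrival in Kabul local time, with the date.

Convert departure to UTC: 10:09 AM − 3:00 = 7:09 AM UTC on Sep 2.
Add 2 hours and 27 minutes leg 1 → 9:36 AM UTC.
Add 1 hour 12 minutes layover in New York → 10:48 AM UTC.
Add 7 hours 50 minutes leg 2 → 6:38 PM UTC.
Add 7 hours 30 minutes layover in New Almaty → 2:08 AM UTC (Sep 3).
Add 14 hours and 15 minutes leg 3 → 4:23 PM UTC.
Add 6 hours and 30 minutes layover in Sable Harbour → 10:53 PM UTC.
Add 13 hours 10 minutes leg 4 → 12:03 PM UTC (Sep 4).
Kabul is UTC+4:30, so local arrival = 12:03 PM + 4:30 = 4:33 PM on Sep 4.

4:33 PM on September 4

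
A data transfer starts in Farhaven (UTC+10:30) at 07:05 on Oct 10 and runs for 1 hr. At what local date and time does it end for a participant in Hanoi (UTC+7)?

Hanoi is 3:30 behind Farhaven.
After 1 hour it is 08:05 in Farhaven.
Shift by the zone difference: 08:05 − 3:30 = 04:35 on Oct 10 in Hanoi.

04:35 on October 10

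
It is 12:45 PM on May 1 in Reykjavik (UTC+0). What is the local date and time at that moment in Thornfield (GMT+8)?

8:45 PM on May 1

Reykjavik is UTC+0 so that is 12:45 PM UTC.
Thornfield is UTC+8:00: 12:45 PM + 8:00 = 8:45 PM on May 1.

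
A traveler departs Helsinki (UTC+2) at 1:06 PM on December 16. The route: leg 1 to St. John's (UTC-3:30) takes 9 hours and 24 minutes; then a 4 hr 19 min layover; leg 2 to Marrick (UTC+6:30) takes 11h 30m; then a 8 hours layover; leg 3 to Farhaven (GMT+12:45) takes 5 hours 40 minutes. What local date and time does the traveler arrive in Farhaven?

2:44 PM on December 18

Convert departure to UTC: 1:06 PM − 2:00 = 11:06 AM UTC on Dec 16.
Add 9 hours and 24 minutes leg 1 → 8:30 PM UTC.
Add 4 hours 19 minutes layover in St. John's → 12:49 AM UTC (Dec 17).
Add 11 hours and 30 minutes leg 2 → 12:19 PM UTC.
Add 8 hours layover in Marrick → 8:19 PM UTC.
Add 5 hours and 40 minutes leg 3 → 1:59 AM UTC (Dec 18).
Farhaven is UTC+12:45, so local arrival = 1:59 AM + 12:45 = 2:44 PM on Dec 18.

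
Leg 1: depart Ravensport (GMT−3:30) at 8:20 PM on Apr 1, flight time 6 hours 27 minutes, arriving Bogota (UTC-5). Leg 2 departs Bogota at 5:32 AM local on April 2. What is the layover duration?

4 hours 15 minutes

Convert departure to UTC: 8:20 PM + 3:30 = 11:50 PM UTC on Apr 1.
Add 6 hours and 27 minutes flight time → 6:17 AM UTC (Apr 2).
Bogota is UTC−5:00, so local arrival = 6:17 AM − 5:00 = 1:17 AM on Apr 2.
Layover = 5:32 AM − 1:17 AM = 4 hours 15 minutes.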